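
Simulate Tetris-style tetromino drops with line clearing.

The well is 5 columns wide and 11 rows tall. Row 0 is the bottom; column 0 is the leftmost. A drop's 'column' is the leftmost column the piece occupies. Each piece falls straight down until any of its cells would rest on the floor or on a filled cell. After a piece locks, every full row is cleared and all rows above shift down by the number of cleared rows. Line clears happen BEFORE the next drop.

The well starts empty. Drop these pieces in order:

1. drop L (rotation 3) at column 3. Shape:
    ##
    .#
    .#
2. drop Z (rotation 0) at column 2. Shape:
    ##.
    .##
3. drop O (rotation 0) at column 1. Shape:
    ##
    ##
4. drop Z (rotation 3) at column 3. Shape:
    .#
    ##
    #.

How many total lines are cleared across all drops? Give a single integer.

Drop 1: L rot3 at col 3 lands with bottom-row=0; cleared 0 line(s) (total 0); column heights now [0 0 0 3 3], max=3
Drop 2: Z rot0 at col 2 lands with bottom-row=3; cleared 0 line(s) (total 0); column heights now [0 0 5 5 4], max=5
Drop 3: O rot0 at col 1 lands with bottom-row=5; cleared 0 line(s) (total 0); column heights now [0 7 7 5 4], max=7
Drop 4: Z rot3 at col 3 lands with bottom-row=5; cleared 0 line(s) (total 0); column heights now [0 7 7 7 8], max=8

Answer: 0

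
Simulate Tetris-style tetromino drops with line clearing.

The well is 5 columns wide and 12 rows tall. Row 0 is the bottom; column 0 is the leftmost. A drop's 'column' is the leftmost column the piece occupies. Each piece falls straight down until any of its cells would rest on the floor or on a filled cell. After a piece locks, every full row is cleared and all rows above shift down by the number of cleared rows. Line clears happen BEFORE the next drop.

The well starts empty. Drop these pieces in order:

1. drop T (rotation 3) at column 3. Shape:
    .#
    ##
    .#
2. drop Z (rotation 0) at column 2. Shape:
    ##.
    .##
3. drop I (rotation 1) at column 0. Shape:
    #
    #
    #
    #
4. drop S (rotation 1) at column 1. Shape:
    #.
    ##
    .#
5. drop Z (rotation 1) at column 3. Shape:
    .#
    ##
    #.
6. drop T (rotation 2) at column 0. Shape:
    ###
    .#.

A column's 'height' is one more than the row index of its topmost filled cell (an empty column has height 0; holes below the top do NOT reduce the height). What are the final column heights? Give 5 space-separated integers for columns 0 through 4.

Drop 1: T rot3 at col 3 lands with bottom-row=0; cleared 0 line(s) (total 0); column heights now [0 0 0 2 3], max=3
Drop 2: Z rot0 at col 2 lands with bottom-row=3; cleared 0 line(s) (total 0); column heights now [0 0 5 5 4], max=5
Drop 3: I rot1 at col 0 lands with bottom-row=0; cleared 0 line(s) (total 0); column heights now [4 0 5 5 4], max=5
Drop 4: S rot1 at col 1 lands with bottom-row=5; cleared 0 line(s) (total 0); column heights now [4 8 7 5 4], max=8
Drop 5: Z rot1 at col 3 lands with bottom-row=5; cleared 0 line(s) (total 0); column heights now [4 8 7 7 8], max=8
Drop 6: T rot2 at col 0 lands with bottom-row=8; cleared 0 line(s) (total 0); column heights now [10 10 10 7 8], max=10

Answer: 10 10 10 7 8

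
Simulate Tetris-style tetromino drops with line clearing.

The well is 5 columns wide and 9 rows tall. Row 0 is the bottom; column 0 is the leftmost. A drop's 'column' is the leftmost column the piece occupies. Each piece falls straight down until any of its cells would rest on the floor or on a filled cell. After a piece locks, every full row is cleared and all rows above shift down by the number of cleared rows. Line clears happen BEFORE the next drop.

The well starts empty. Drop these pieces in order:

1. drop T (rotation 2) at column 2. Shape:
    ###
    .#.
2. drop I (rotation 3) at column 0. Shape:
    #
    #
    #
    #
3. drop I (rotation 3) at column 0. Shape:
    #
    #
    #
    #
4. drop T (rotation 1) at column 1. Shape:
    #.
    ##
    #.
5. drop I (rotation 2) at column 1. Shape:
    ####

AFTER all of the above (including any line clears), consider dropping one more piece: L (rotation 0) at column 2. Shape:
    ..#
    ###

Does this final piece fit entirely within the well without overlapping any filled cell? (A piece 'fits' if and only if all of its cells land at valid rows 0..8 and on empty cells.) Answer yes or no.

Drop 1: T rot2 at col 2 lands with bottom-row=0; cleared 0 line(s) (total 0); column heights now [0 0 2 2 2], max=2
Drop 2: I rot3 at col 0 lands with bottom-row=0; cleared 0 line(s) (total 0); column heights now [4 0 2 2 2], max=4
Drop 3: I rot3 at col 0 lands with bottom-row=4; cleared 0 line(s) (total 0); column heights now [8 0 2 2 2], max=8
Drop 4: T rot1 at col 1 lands with bottom-row=1; cleared 1 line(s) (total 1); column heights now [7 3 2 1 0], max=7
Drop 5: I rot2 at col 1 lands with bottom-row=3; cleared 1 line(s) (total 2); column heights now [6 3 2 1 0], max=6
Test piece L rot0 at col 2 (width 3): heights before test = [6 3 2 1 0]; fits = True

Answer: yes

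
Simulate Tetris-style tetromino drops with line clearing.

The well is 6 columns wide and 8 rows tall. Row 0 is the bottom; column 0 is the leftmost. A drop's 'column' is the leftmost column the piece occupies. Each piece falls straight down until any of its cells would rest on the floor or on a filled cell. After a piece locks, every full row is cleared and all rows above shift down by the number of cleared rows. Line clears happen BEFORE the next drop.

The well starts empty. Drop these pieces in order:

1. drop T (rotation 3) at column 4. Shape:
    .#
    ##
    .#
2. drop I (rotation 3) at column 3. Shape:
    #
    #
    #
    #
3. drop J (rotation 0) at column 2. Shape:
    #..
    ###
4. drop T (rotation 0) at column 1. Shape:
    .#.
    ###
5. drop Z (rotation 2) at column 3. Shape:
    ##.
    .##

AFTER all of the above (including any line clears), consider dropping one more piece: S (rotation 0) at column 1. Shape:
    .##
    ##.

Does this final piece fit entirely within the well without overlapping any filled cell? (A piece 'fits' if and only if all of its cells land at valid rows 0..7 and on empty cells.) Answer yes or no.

Drop 1: T rot3 at col 4 lands with bottom-row=0; cleared 0 line(s) (total 0); column heights now [0 0 0 0 2 3], max=3
Drop 2: I rot3 at col 3 lands with bottom-row=0; cleared 0 line(s) (total 0); column heights now [0 0 0 4 2 3], max=4
Drop 3: J rot0 at col 2 lands with bottom-row=4; cleared 0 line(s) (total 0); column heights now [0 0 6 5 5 3], max=6
Drop 4: T rot0 at col 1 lands with bottom-row=6; cleared 0 line(s) (total 0); column heights now [0 7 8 7 5 3], max=8
Drop 5: Z rot2 at col 3 lands with bottom-row=6; cleared 0 line(s) (total 0); column heights now [0 7 8 8 8 7], max=8
Test piece S rot0 at col 1 (width 3): heights before test = [0 7 8 8 8 7]; fits = False

Answer: no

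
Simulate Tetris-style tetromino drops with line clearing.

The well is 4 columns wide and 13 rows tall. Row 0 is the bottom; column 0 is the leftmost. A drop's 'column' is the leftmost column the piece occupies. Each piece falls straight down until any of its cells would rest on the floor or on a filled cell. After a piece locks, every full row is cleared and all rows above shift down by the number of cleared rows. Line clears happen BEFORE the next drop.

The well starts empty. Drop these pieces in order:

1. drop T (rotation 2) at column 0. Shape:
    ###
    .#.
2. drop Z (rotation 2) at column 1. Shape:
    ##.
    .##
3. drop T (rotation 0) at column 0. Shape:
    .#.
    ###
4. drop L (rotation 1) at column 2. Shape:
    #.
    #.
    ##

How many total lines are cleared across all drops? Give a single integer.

Answer: 0

Derivation:
Drop 1: T rot2 at col 0 lands with bottom-row=0; cleared 0 line(s) (total 0); column heights now [2 2 2 0], max=2
Drop 2: Z rot2 at col 1 lands with bottom-row=2; cleared 0 line(s) (total 0); column heights now [2 4 4 3], max=4
Drop 3: T rot0 at col 0 lands with bottom-row=4; cleared 0 line(s) (total 0); column heights now [5 6 5 3], max=6
Drop 4: L rot1 at col 2 lands with bottom-row=5; cleared 0 line(s) (total 0); column heights now [5 6 8 6], max=8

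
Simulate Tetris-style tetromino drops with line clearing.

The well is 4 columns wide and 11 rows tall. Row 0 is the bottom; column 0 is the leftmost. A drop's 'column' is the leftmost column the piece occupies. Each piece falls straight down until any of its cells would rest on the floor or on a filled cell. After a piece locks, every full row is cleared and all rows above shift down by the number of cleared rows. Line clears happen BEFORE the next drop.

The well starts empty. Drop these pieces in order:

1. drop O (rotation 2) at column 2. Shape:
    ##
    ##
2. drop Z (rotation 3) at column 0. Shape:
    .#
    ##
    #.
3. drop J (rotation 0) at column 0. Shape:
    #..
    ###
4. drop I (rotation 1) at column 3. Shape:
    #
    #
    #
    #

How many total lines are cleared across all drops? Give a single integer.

Drop 1: O rot2 at col 2 lands with bottom-row=0; cleared 0 line(s) (total 0); column heights now [0 0 2 2], max=2
Drop 2: Z rot3 at col 0 lands with bottom-row=0; cleared 1 line(s) (total 1); column heights now [1 2 1 1], max=2
Drop 3: J rot0 at col 0 lands with bottom-row=2; cleared 0 line(s) (total 1); column heights now [4 3 3 1], max=4
Drop 4: I rot1 at col 3 lands with bottom-row=1; cleared 1 line(s) (total 2); column heights now [3 2 1 4], max=4

Answer: 2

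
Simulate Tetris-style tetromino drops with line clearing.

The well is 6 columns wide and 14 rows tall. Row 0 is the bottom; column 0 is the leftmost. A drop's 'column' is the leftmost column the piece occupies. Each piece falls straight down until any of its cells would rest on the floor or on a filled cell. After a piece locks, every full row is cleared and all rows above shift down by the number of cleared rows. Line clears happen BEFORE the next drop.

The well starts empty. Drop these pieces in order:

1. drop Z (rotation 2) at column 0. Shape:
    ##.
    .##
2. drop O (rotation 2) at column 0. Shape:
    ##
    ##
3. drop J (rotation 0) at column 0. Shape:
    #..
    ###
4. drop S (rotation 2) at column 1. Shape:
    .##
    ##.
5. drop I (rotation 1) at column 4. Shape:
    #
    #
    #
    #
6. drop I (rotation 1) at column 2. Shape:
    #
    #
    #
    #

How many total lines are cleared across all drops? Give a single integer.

Answer: 0

Derivation:
Drop 1: Z rot2 at col 0 lands with bottom-row=0; cleared 0 line(s) (total 0); column heights now [2 2 1 0 0 0], max=2
Drop 2: O rot2 at col 0 lands with bottom-row=2; cleared 0 line(s) (total 0); column heights now [4 4 1 0 0 0], max=4
Drop 3: J rot0 at col 0 lands with bottom-row=4; cleared 0 line(s) (total 0); column heights now [6 5 5 0 0 0], max=6
Drop 4: S rot2 at col 1 lands with bottom-row=5; cleared 0 line(s) (total 0); column heights now [6 6 7 7 0 0], max=7
Drop 5: I rot1 at col 4 lands with bottom-row=0; cleared 0 line(s) (total 0); column heights now [6 6 7 7 4 0], max=7
Drop 6: I rot1 at col 2 lands with bottom-row=7; cleared 0 line(s) (total 0); column heights now [6 6 11 7 4 0], max=11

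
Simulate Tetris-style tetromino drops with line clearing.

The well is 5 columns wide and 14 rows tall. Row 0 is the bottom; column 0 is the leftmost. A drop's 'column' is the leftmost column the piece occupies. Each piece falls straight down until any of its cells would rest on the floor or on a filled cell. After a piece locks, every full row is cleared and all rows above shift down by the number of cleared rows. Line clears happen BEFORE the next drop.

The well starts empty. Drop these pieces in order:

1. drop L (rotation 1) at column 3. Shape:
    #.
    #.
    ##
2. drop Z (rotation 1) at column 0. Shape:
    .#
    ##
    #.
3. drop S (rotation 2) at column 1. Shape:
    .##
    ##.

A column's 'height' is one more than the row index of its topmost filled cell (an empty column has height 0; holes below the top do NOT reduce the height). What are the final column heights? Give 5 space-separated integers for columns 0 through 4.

Answer: 2 4 5 5 1

Derivation:
Drop 1: L rot1 at col 3 lands with bottom-row=0; cleared 0 line(s) (total 0); column heights now [0 0 0 3 1], max=3
Drop 2: Z rot1 at col 0 lands with bottom-row=0; cleared 0 line(s) (total 0); column heights now [2 3 0 3 1], max=3
Drop 3: S rot2 at col 1 lands with bottom-row=3; cleared 0 line(s) (total 0); column heights now [2 4 5 5 1], max=5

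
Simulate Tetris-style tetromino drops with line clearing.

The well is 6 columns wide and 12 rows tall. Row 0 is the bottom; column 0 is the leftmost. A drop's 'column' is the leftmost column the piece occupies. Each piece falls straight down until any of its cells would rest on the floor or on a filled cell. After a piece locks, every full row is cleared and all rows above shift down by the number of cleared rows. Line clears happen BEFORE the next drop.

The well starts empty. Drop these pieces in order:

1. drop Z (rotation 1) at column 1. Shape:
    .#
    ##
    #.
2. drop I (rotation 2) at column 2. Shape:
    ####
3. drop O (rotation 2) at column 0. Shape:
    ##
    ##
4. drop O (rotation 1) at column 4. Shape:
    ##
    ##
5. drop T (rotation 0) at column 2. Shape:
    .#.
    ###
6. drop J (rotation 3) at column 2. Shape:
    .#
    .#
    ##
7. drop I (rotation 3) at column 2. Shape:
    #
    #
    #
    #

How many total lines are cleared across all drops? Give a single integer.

Drop 1: Z rot1 at col 1 lands with bottom-row=0; cleared 0 line(s) (total 0); column heights now [0 2 3 0 0 0], max=3
Drop 2: I rot2 at col 2 lands with bottom-row=3; cleared 0 line(s) (total 0); column heights now [0 2 4 4 4 4], max=4
Drop 3: O rot2 at col 0 lands with bottom-row=2; cleared 1 line(s) (total 1); column heights now [3 3 3 0 0 0], max=3
Drop 4: O rot1 at col 4 lands with bottom-row=0; cleared 0 line(s) (total 1); column heights now [3 3 3 0 2 2], max=3
Drop 5: T rot0 at col 2 lands with bottom-row=3; cleared 0 line(s) (total 1); column heights now [3 3 4 5 4 2], max=5
Drop 6: J rot3 at col 2 lands with bottom-row=5; cleared 0 line(s) (total 1); column heights now [3 3 6 8 4 2], max=8
Drop 7: I rot3 at col 2 lands with bottom-row=6; cleared 0 line(s) (total 1); column heights now [3 3 10 8 4 2], max=10

Answer: 1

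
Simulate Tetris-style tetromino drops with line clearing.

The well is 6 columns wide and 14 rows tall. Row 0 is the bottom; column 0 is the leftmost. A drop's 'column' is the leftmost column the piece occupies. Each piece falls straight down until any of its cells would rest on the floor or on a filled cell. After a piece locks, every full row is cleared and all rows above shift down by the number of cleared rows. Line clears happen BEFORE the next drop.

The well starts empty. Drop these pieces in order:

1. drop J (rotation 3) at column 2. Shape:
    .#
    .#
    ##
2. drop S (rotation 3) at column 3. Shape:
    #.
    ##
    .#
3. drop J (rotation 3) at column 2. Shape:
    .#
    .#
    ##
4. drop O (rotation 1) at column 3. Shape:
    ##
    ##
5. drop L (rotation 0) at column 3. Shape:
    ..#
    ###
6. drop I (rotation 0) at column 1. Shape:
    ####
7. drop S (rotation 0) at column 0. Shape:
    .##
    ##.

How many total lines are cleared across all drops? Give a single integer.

Drop 1: J rot3 at col 2 lands with bottom-row=0; cleared 0 line(s) (total 0); column heights now [0 0 1 3 0 0], max=3
Drop 2: S rot3 at col 3 lands with bottom-row=2; cleared 0 line(s) (total 0); column heights now [0 0 1 5 4 0], max=5
Drop 3: J rot3 at col 2 lands with bottom-row=5; cleared 0 line(s) (total 0); column heights now [0 0 6 8 4 0], max=8
Drop 4: O rot1 at col 3 lands with bottom-row=8; cleared 0 line(s) (total 0); column heights now [0 0 6 10 10 0], max=10
Drop 5: L rot0 at col 3 lands with bottom-row=10; cleared 0 line(s) (total 0); column heights now [0 0 6 11 11 12], max=12
Drop 6: I rot0 at col 1 lands with bottom-row=11; cleared 0 line(s) (total 0); column heights now [0 12 12 12 12 12], max=12
Drop 7: S rot0 at col 0 lands with bottom-row=12; cleared 0 line(s) (total 0); column heights now [13 14 14 12 12 12], max=14

Answer: 0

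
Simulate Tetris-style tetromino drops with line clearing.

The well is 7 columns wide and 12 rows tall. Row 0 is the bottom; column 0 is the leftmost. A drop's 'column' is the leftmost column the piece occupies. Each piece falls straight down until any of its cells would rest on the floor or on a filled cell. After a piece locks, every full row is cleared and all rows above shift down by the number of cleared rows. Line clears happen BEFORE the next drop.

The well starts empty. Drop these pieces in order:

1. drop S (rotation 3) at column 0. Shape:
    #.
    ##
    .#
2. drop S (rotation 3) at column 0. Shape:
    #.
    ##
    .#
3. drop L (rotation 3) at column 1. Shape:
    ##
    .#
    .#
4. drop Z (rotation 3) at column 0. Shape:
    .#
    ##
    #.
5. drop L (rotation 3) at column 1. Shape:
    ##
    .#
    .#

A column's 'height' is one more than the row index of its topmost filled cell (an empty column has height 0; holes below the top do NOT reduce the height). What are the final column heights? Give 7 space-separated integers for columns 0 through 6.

Answer: 7 9 9 0 0 0 0

Derivation:
Drop 1: S rot3 at col 0 lands with bottom-row=0; cleared 0 line(s) (total 0); column heights now [3 2 0 0 0 0 0], max=3
Drop 2: S rot3 at col 0 lands with bottom-row=2; cleared 0 line(s) (total 0); column heights now [5 4 0 0 0 0 0], max=5
Drop 3: L rot3 at col 1 lands with bottom-row=2; cleared 0 line(s) (total 0); column heights now [5 5 5 0 0 0 0], max=5
Drop 4: Z rot3 at col 0 lands with bottom-row=5; cleared 0 line(s) (total 0); column heights now [7 8 5 0 0 0 0], max=8
Drop 5: L rot3 at col 1 lands with bottom-row=6; cleared 0 line(s) (total 0); column heights now [7 9 9 0 0 0 0], max=9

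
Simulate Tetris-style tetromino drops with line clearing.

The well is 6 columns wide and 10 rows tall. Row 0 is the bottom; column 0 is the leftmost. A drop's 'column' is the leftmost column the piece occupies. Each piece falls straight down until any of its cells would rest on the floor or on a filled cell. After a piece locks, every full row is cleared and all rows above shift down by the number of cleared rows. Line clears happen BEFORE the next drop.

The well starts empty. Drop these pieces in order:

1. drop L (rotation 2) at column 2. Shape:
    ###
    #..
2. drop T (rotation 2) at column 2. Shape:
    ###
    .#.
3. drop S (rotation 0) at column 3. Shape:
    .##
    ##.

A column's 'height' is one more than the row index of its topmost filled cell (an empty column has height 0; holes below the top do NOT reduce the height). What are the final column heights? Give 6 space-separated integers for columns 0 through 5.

Answer: 0 0 4 5 6 6

Derivation:
Drop 1: L rot2 at col 2 lands with bottom-row=0; cleared 0 line(s) (total 0); column heights now [0 0 2 2 2 0], max=2
Drop 2: T rot2 at col 2 lands with bottom-row=2; cleared 0 line(s) (total 0); column heights now [0 0 4 4 4 0], max=4
Drop 3: S rot0 at col 3 lands with bottom-row=4; cleared 0 line(s) (total 0); column heights now [0 0 4 5 6 6], max=6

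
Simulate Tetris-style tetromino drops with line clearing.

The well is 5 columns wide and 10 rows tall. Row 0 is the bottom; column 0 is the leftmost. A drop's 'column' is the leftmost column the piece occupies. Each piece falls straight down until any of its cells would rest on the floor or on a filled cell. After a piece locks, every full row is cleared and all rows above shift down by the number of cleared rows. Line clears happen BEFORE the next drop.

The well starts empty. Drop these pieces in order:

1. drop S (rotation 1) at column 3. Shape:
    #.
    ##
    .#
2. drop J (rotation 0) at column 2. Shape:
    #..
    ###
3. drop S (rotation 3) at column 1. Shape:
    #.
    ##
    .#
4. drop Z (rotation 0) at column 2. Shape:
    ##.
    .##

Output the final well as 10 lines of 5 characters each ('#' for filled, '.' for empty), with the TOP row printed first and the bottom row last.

Answer: .....
.....
.###.
.####
..#..
..#..
..###
...#.
...##
....#

Derivation:
Drop 1: S rot1 at col 3 lands with bottom-row=0; cleared 0 line(s) (total 0); column heights now [0 0 0 3 2], max=3
Drop 2: J rot0 at col 2 lands with bottom-row=3; cleared 0 line(s) (total 0); column heights now [0 0 5 4 4], max=5
Drop 3: S rot3 at col 1 lands with bottom-row=5; cleared 0 line(s) (total 0); column heights now [0 8 7 4 4], max=8
Drop 4: Z rot0 at col 2 lands with bottom-row=6; cleared 0 line(s) (total 0); column heights now [0 8 8 8 7], max=8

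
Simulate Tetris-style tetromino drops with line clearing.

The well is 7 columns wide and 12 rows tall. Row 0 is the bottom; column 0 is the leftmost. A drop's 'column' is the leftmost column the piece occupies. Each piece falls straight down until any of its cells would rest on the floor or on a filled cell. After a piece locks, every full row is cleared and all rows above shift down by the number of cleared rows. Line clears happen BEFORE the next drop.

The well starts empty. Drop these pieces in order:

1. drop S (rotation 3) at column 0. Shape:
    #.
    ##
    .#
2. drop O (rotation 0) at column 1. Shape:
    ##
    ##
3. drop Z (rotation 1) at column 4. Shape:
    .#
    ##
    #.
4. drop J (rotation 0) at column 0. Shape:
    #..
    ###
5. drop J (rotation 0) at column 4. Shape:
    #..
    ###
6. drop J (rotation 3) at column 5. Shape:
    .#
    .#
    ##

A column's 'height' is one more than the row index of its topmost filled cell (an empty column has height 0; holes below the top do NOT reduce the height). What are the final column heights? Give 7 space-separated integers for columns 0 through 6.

Answer: 6 5 5 0 5 5 7

Derivation:
Drop 1: S rot3 at col 0 lands with bottom-row=0; cleared 0 line(s) (total 0); column heights now [3 2 0 0 0 0 0], max=3
Drop 2: O rot0 at col 1 lands with bottom-row=2; cleared 0 line(s) (total 0); column heights now [3 4 4 0 0 0 0], max=4
Drop 3: Z rot1 at col 4 lands with bottom-row=0; cleared 0 line(s) (total 0); column heights now [3 4 4 0 2 3 0], max=4
Drop 4: J rot0 at col 0 lands with bottom-row=4; cleared 0 line(s) (total 0); column heights now [6 5 5 0 2 3 0], max=6
Drop 5: J rot0 at col 4 lands with bottom-row=3; cleared 0 line(s) (total 0); column heights now [6 5 5 0 5 4 4], max=6
Drop 6: J rot3 at col 5 lands with bottom-row=4; cleared 0 line(s) (total 0); column heights now [6 5 5 0 5 5 7], max=7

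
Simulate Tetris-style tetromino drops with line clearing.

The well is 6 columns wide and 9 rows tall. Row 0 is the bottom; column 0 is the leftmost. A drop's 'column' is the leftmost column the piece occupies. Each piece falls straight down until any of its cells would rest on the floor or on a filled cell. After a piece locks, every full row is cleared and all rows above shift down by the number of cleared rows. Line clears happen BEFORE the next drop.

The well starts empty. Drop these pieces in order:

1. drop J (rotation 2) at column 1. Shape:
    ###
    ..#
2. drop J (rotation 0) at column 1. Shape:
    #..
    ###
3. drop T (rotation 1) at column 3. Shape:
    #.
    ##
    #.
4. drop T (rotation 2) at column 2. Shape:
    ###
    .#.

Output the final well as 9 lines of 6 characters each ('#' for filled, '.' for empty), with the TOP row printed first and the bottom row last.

Answer: ......
..###.
...#..
...#..
...##.
.#.#..
.###..
.###..
...#..

Derivation:
Drop 1: J rot2 at col 1 lands with bottom-row=0; cleared 0 line(s) (total 0); column heights now [0 2 2 2 0 0], max=2
Drop 2: J rot0 at col 1 lands with bottom-row=2; cleared 0 line(s) (total 0); column heights now [0 4 3 3 0 0], max=4
Drop 3: T rot1 at col 3 lands with bottom-row=3; cleared 0 line(s) (total 0); column heights now [0 4 3 6 5 0], max=6
Drop 4: T rot2 at col 2 lands with bottom-row=6; cleared 0 line(s) (total 0); column heights now [0 4 8 8 8 0], max=8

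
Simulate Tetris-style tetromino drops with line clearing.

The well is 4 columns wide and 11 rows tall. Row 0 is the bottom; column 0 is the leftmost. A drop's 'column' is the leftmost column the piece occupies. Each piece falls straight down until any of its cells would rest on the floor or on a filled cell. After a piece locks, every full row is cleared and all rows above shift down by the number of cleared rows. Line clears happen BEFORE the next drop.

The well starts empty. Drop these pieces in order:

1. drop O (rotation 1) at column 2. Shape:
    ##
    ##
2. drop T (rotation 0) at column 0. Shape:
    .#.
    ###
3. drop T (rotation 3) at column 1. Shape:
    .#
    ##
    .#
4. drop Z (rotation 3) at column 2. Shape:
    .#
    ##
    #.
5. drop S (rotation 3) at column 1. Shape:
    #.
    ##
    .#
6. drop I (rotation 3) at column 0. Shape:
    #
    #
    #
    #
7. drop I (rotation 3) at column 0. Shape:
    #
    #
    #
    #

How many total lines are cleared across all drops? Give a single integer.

Drop 1: O rot1 at col 2 lands with bottom-row=0; cleared 0 line(s) (total 0); column heights now [0 0 2 2], max=2
Drop 2: T rot0 at col 0 lands with bottom-row=2; cleared 0 line(s) (total 0); column heights now [3 4 3 2], max=4
Drop 3: T rot3 at col 1 lands with bottom-row=3; cleared 0 line(s) (total 0); column heights now [3 5 6 2], max=6
Drop 4: Z rot3 at col 2 lands with bottom-row=6; cleared 0 line(s) (total 0); column heights now [3 5 8 9], max=9
Drop 5: S rot3 at col 1 lands with bottom-row=8; cleared 0 line(s) (total 0); column heights now [3 11 10 9], max=11
Drop 6: I rot3 at col 0 lands with bottom-row=3; cleared 0 line(s) (total 0); column heights now [7 11 10 9], max=11
Drop 7: I rot3 at col 0 lands with bottom-row=7; cleared 0 line(s) (total 0); column heights now [11 11 10 9], max=11

Answer: 0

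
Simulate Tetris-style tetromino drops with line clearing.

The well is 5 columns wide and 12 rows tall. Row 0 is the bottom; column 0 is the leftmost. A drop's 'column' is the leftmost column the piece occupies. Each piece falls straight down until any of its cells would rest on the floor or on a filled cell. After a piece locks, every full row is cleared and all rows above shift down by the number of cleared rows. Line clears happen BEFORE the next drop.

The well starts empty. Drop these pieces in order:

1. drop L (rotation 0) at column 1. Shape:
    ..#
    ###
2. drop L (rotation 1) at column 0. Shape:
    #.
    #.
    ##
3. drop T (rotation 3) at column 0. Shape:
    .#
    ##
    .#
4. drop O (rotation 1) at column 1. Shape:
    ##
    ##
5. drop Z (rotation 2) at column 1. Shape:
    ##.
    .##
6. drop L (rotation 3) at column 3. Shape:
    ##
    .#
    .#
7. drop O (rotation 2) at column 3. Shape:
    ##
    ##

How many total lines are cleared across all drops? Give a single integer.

Answer: 0

Derivation:
Drop 1: L rot0 at col 1 lands with bottom-row=0; cleared 0 line(s) (total 0); column heights now [0 1 1 2 0], max=2
Drop 2: L rot1 at col 0 lands with bottom-row=1; cleared 0 line(s) (total 0); column heights now [4 2 1 2 0], max=4
Drop 3: T rot3 at col 0 lands with bottom-row=3; cleared 0 line(s) (total 0); column heights now [5 6 1 2 0], max=6
Drop 4: O rot1 at col 1 lands with bottom-row=6; cleared 0 line(s) (total 0); column heights now [5 8 8 2 0], max=8
Drop 5: Z rot2 at col 1 lands with bottom-row=8; cleared 0 line(s) (total 0); column heights now [5 10 10 9 0], max=10
Drop 6: L rot3 at col 3 lands with bottom-row=7; cleared 0 line(s) (total 0); column heights now [5 10 10 10 10], max=10
Drop 7: O rot2 at col 3 lands with bottom-row=10; cleared 0 line(s) (total 0); column heights now [5 10 10 12 12], max=12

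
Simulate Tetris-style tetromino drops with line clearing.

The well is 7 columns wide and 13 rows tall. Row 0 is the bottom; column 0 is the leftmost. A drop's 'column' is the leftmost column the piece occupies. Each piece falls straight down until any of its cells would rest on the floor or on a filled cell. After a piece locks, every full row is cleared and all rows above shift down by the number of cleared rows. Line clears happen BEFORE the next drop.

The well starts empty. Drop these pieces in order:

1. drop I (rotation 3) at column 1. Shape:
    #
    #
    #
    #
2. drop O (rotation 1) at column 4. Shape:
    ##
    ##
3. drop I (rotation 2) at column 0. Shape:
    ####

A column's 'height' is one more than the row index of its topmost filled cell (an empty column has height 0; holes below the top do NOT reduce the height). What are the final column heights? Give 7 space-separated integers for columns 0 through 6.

Answer: 5 5 5 5 2 2 0

Derivation:
Drop 1: I rot3 at col 1 lands with bottom-row=0; cleared 0 line(s) (total 0); column heights now [0 4 0 0 0 0 0], max=4
Drop 2: O rot1 at col 4 lands with bottom-row=0; cleared 0 line(s) (total 0); column heights now [0 4 0 0 2 2 0], max=4
Drop 3: I rot2 at col 0 lands with bottom-row=4; cleared 0 line(s) (total 0); column heights now [5 5 5 5 2 2 0], max=5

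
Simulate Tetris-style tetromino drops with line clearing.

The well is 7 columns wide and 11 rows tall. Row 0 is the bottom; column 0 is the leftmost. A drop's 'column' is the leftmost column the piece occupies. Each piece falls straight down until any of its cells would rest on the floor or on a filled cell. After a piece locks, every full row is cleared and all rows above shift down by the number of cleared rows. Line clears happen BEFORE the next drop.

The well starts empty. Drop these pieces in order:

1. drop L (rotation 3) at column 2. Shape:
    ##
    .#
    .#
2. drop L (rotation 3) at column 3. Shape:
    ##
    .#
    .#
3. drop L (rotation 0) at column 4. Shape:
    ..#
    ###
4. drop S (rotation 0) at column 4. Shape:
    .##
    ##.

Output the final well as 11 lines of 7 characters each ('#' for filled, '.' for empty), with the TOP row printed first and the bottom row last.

Answer: .......
.......
.......
.......
.....##
....###
....###
...##..
..###..
...##..
...#...

Derivation:
Drop 1: L rot3 at col 2 lands with bottom-row=0; cleared 0 line(s) (total 0); column heights now [0 0 3 3 0 0 0], max=3
Drop 2: L rot3 at col 3 lands with bottom-row=1; cleared 0 line(s) (total 0); column heights now [0 0 3 4 4 0 0], max=4
Drop 3: L rot0 at col 4 lands with bottom-row=4; cleared 0 line(s) (total 0); column heights now [0 0 3 4 5 5 6], max=6
Drop 4: S rot0 at col 4 lands with bottom-row=5; cleared 0 line(s) (total 0); column heights now [0 0 3 4 6 7 7], max=7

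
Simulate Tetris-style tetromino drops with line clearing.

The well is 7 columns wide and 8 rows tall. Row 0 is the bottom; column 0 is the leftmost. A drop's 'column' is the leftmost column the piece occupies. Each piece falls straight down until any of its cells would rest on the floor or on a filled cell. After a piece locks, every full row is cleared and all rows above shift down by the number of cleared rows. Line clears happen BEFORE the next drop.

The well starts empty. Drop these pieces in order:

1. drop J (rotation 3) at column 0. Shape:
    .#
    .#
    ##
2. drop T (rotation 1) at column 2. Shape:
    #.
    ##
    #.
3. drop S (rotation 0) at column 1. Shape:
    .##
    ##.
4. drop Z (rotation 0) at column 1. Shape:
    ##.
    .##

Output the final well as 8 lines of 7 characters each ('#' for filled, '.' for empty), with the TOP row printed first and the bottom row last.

Drop 1: J rot3 at col 0 lands with bottom-row=0; cleared 0 line(s) (total 0); column heights now [1 3 0 0 0 0 0], max=3
Drop 2: T rot1 at col 2 lands with bottom-row=0; cleared 0 line(s) (total 0); column heights now [1 3 3 2 0 0 0], max=3
Drop 3: S rot0 at col 1 lands with bottom-row=3; cleared 0 line(s) (total 0); column heights now [1 4 5 5 0 0 0], max=5
Drop 4: Z rot0 at col 1 lands with bottom-row=5; cleared 0 line(s) (total 0); column heights now [1 7 7 6 0 0 0], max=7

Answer: .......
.##....
..##...
..##...
.##....
.##....
.###...
###....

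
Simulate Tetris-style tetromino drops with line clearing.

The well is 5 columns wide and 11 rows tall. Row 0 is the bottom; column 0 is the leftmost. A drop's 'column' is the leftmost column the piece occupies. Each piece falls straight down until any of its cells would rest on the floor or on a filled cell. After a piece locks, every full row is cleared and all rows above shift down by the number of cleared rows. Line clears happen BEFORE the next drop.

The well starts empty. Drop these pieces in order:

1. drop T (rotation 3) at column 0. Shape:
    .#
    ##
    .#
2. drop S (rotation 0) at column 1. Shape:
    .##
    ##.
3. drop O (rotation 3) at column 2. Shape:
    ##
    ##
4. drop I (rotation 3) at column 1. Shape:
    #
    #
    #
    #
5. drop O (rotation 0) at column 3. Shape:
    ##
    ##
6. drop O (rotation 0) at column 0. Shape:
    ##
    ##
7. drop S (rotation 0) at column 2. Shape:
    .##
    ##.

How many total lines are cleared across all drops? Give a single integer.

Answer: 0

Derivation:
Drop 1: T rot3 at col 0 lands with bottom-row=0; cleared 0 line(s) (total 0); column heights now [2 3 0 0 0], max=3
Drop 2: S rot0 at col 1 lands with bottom-row=3; cleared 0 line(s) (total 0); column heights now [2 4 5 5 0], max=5
Drop 3: O rot3 at col 2 lands with bottom-row=5; cleared 0 line(s) (total 0); column heights now [2 4 7 7 0], max=7
Drop 4: I rot3 at col 1 lands with bottom-row=4; cleared 0 line(s) (total 0); column heights now [2 8 7 7 0], max=8
Drop 5: O rot0 at col 3 lands with bottom-row=7; cleared 0 line(s) (total 0); column heights now [2 8 7 9 9], max=9
Drop 6: O rot0 at col 0 lands with bottom-row=8; cleared 0 line(s) (total 0); column heights now [10 10 7 9 9], max=10
Drop 7: S rot0 at col 2 lands with bottom-row=9; cleared 0 line(s) (total 0); column heights now [10 10 10 11 11], max=11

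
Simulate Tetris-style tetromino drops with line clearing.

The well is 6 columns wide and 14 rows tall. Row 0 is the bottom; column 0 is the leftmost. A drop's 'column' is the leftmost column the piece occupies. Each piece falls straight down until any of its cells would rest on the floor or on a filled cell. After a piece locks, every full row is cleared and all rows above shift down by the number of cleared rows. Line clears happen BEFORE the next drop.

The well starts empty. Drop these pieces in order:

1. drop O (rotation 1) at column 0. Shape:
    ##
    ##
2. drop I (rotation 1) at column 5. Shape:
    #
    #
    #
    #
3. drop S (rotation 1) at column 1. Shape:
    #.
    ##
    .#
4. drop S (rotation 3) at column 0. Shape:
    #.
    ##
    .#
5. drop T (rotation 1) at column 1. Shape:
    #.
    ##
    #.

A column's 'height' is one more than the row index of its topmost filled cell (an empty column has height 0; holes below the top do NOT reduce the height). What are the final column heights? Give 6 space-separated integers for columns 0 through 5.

Drop 1: O rot1 at col 0 lands with bottom-row=0; cleared 0 line(s) (total 0); column heights now [2 2 0 0 0 0], max=2
Drop 2: I rot1 at col 5 lands with bottom-row=0; cleared 0 line(s) (total 0); column heights now [2 2 0 0 0 4], max=4
Drop 3: S rot1 at col 1 lands with bottom-row=1; cleared 0 line(s) (total 0); column heights now [2 4 3 0 0 4], max=4
Drop 4: S rot3 at col 0 lands with bottom-row=4; cleared 0 line(s) (total 0); column heights now [7 6 3 0 0 4], max=7
Drop 5: T rot1 at col 1 lands with bottom-row=6; cleared 0 line(s) (total 0); column heights now [7 9 8 0 0 4], max=9

Answer: 7 9 8 0 0 4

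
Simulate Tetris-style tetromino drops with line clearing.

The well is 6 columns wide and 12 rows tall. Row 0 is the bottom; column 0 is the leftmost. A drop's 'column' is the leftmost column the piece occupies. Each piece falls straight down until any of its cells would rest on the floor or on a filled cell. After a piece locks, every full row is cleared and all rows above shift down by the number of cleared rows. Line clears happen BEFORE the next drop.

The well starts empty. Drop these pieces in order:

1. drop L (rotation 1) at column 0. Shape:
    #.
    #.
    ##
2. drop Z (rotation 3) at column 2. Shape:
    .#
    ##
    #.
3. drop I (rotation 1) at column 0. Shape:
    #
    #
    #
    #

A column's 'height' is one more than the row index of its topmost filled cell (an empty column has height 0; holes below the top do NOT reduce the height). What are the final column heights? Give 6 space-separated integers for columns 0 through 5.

Drop 1: L rot1 at col 0 lands with bottom-row=0; cleared 0 line(s) (total 0); column heights now [3 1 0 0 0 0], max=3
Drop 2: Z rot3 at col 2 lands with bottom-row=0; cleared 0 line(s) (total 0); column heights now [3 1 2 3 0 0], max=3
Drop 3: I rot1 at col 0 lands with bottom-row=3; cleared 0 line(s) (total 0); column heights now [7 1 2 3 0 0], max=7

Answer: 7 1 2 3 0 0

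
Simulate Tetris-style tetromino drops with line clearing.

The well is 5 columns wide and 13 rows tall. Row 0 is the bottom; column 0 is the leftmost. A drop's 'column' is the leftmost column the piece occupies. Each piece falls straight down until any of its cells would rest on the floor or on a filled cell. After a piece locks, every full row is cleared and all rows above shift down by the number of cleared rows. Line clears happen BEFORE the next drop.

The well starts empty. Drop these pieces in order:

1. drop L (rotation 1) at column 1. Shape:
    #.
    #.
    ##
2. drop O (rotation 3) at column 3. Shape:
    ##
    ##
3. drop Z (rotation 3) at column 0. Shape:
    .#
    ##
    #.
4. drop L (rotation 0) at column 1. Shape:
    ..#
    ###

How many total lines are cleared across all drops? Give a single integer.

Drop 1: L rot1 at col 1 lands with bottom-row=0; cleared 0 line(s) (total 0); column heights now [0 3 1 0 0], max=3
Drop 2: O rot3 at col 3 lands with bottom-row=0; cleared 0 line(s) (total 0); column heights now [0 3 1 2 2], max=3
Drop 3: Z rot3 at col 0 lands with bottom-row=2; cleared 0 line(s) (total 0); column heights now [4 5 1 2 2], max=5
Drop 4: L rot0 at col 1 lands with bottom-row=5; cleared 0 line(s) (total 0); column heights now [4 6 6 7 2], max=7

Answer: 0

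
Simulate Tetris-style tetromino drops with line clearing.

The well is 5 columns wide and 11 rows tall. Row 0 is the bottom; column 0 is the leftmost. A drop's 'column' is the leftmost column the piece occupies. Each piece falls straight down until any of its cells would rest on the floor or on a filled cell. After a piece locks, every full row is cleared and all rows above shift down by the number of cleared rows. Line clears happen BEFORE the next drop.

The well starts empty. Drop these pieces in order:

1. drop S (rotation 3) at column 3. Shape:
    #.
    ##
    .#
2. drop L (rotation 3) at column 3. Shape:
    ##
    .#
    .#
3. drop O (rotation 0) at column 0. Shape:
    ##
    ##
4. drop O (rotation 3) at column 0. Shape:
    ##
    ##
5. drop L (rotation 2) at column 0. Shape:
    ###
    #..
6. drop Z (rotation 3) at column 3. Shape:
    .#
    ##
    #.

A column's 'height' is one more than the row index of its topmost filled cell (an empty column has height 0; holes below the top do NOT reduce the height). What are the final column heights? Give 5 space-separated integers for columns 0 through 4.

Answer: 6 6 6 7 8

Derivation:
Drop 1: S rot3 at col 3 lands with bottom-row=0; cleared 0 line(s) (total 0); column heights now [0 0 0 3 2], max=3
Drop 2: L rot3 at col 3 lands with bottom-row=2; cleared 0 line(s) (total 0); column heights now [0 0 0 5 5], max=5
Drop 3: O rot0 at col 0 lands with bottom-row=0; cleared 0 line(s) (total 0); column heights now [2 2 0 5 5], max=5
Drop 4: O rot3 at col 0 lands with bottom-row=2; cleared 0 line(s) (total 0); column heights now [4 4 0 5 5], max=5
Drop 5: L rot2 at col 0 lands with bottom-row=4; cleared 0 line(s) (total 0); column heights now [6 6 6 5 5], max=6
Drop 6: Z rot3 at col 3 lands with bottom-row=5; cleared 0 line(s) (total 0); column heights now [6 6 6 7 8], max=8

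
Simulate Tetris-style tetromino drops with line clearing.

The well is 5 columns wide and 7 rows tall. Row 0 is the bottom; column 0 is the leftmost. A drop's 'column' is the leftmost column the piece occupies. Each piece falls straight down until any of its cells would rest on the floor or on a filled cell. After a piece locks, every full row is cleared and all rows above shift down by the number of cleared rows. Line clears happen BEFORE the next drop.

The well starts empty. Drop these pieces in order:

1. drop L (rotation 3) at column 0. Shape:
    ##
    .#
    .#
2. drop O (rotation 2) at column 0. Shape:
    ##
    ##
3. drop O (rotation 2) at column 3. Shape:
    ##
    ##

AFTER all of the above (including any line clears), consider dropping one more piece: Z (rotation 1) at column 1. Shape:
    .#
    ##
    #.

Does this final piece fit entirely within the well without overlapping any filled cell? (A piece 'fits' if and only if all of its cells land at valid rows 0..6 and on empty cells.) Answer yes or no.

Drop 1: L rot3 at col 0 lands with bottom-row=0; cleared 0 line(s) (total 0); column heights now [3 3 0 0 0], max=3
Drop 2: O rot2 at col 0 lands with bottom-row=3; cleared 0 line(s) (total 0); column heights now [5 5 0 0 0], max=5
Drop 3: O rot2 at col 3 lands with bottom-row=0; cleared 0 line(s) (total 0); column heights now [5 5 0 2 2], max=5
Test piece Z rot1 at col 1 (width 2): heights before test = [5 5 0 2 2]; fits = False

Answer: no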